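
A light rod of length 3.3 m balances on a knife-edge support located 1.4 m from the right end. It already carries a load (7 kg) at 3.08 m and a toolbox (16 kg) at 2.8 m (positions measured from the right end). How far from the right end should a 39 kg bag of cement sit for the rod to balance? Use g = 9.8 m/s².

x ≈ 0.524 m from the right end

Sum moments about the knife-edge support (at 1.4 m from the right end) (the support reaction has zero arm there).
Load: 7 × 9.8 = 68.6 N down at 3.08 m → arm 1.68 m, τ = 68.6 × 1.68 = 115.2 N·m counterclockwise.
Toolbox: 16 × 9.8 = 156.8 N down at 2.8 m → arm 1.4 m, τ = 156.8 × 1.4 = 219.5 N·m counterclockwise.
Net moment of existing loads = 334.7 N·m counterclockwise.
The bag of cement weighs 39 × 9.8 = 382.2 N and must supply an equal clockwise moment, so its lever arm about the knife-edge support is 334.7 / 382.2 = 0.876 m.
That puts it at 1.4 − 0.876 = 0.524 m from the right end.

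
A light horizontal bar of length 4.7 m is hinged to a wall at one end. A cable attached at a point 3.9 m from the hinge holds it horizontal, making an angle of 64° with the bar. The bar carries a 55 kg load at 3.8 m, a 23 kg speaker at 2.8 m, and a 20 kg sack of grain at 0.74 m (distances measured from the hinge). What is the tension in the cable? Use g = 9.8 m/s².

Sum moments about the hinge (the unknown hinge reaction has zero arm there).
Load: 55 × 9.8 = 539 N down at 3.8 m → arm 3.8 m, τ = 539 × 3.8 = 2048 N·m clockwise.
Speaker: 23 × 9.8 = 225.4 N down at 2.8 m → arm 2.8 m, τ = 225.4 × 2.8 = 631.1 N·m clockwise.
Sack of grain: 20 × 9.8 = 196 N down at 0.74 m → arm 0.74 m, τ = 196 × 0.74 = 145 N·m clockwise.
Total clockwise load moment = 2824 N·m.
The cable tension T acts at 3.9 m; only its component perpendicular to the bar, T sinθ, produces torque. sin 64° = 0.8988.
Στ = 0 ⇒ T × 3.9 × 0.8988 = 2824 ⇒ T = 2824 / 3.505 = 806 N.

T ≈ 806 N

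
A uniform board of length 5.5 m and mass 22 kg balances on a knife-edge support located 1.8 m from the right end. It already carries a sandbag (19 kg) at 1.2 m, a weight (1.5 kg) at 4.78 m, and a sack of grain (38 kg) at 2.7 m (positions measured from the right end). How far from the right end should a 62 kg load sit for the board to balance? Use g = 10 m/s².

Taking torques about the knife-edge support (at 1.8 m from the right end):
Beam weight: 22 × 10 = 220 N down at 2.75 m → arm 0.95 m, τ = 220 × 0.95 = 209 N·m counterclockwise.
Sandbag: 19 × 10 = 190 N down at 1.2 m → arm 0.6 m, τ = 190 × 0.6 = 114 N·m clockwise.
Weight: 1.5 × 10 = 15 N down at 4.78 m → arm 2.98 m, τ = 15 × 2.98 = 44.7 N·m counterclockwise.
Sack of grain: 38 × 10 = 380 N down at 2.7 m → arm 0.9 m, τ = 380 × 0.9 = 342 N·m counterclockwise.
Net moment of existing loads = 481.7 N·m counterclockwise.
The load weighs 62 × 10 = 620 N and must supply an equal clockwise moment, so its lever arm about the knife-edge support is 481.7 / 620 = 0.777 m.
That puts it at 1.8 − 0.777 = 1.02 m from the right end.

x ≈ 1.02 m from the right end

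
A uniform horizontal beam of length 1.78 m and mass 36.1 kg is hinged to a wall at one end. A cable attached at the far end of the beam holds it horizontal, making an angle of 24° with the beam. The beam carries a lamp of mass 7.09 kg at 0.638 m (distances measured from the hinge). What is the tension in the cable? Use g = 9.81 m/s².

T ≈ 497 N

Taking torques about the hinge:
Beam weight: 36.1 × 9.81 = 354.1 N down at 0.89 m → arm 0.89 m, τ = 354.1 × 0.89 = 315.1 N·m clockwise.
Lamp: 7.09 × 9.81 = 69.55 N down at 0.638 m → arm 0.638 m, τ = 69.55 × 0.638 = 44.37 N·m clockwise.
Total clockwise load moment = 359.5 N·m.
The cable tension T acts at 1.78 m; only its component perpendicular to the beam, T sinθ, produces torque. sin 24° = 0.4067.
Balancing moments: T × 1.78 × 0.4067 = 359.5, giving T = 359.5 / 0.7239 = 497 N.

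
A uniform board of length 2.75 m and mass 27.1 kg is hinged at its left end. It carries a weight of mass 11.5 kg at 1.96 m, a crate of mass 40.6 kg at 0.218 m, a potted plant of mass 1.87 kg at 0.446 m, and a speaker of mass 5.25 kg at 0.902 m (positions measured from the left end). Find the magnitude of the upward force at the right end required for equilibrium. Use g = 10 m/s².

F ≈ 270 N

Taking torques about the left end:
Beam weight: 27.1 × 10 = 271 N down at 1.375 m → arm 1.375 m, τ = 271 × 1.375 = 372.6 N·m clockwise.
Weight: 11.5 × 10 = 115 N down at 1.96 m → arm 1.96 m, τ = 115 × 1.96 = 225.4 N·m clockwise.
Crate: 40.6 × 10 = 406 N down at 0.218 m → arm 0.218 m, τ = 406 × 0.218 = 88.51 N·m clockwise.
Potted plant: 1.87 × 10 = 18.7 N down at 0.446 m → arm 0.446 m, τ = 18.7 × 0.446 = 8.34 N·m clockwise.
Speaker: 5.25 × 10 = 52.5 N down at 0.902 m → arm 0.902 m, τ = 52.5 × 0.902 = 47.36 N·m clockwise.
Net moment of the loads = 742.2 N·m clockwise.
The upward force F acts at the right end, arm 2.75 m, giving F × 2.75 counterclockwise.
Setting net torque to zero: F × 2.75 = 742.2 → F = 742.2 / 2.75 = 270 N.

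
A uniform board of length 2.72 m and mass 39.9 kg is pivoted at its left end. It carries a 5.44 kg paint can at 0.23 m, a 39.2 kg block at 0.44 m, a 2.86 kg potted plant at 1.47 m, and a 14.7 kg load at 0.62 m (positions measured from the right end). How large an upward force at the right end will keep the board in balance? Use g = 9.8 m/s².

Take moments about the left end.
Beam weight: 39.9 × 9.8 = 391 N down at 1.36 m → arm 1.36 m, τ = 391 × 1.36 = 531.8 N·m clockwise.
Paint can: 5.44 × 9.8 = 53.31 N down at 0.23 m → arm 2.49 m, τ = 53.31 × 2.49 = 132.7 N·m clockwise.
Block: 39.2 × 9.8 = 384.2 N down at 0.44 m → arm 2.28 m, τ = 384.2 × 2.28 = 876 N·m clockwise.
Potted plant: 2.86 × 9.8 = 28.03 N down at 1.47 m → arm 1.25 m, τ = 28.03 × 1.25 = 35.04 N·m clockwise.
Load: 14.7 × 9.8 = 144.1 N down at 0.62 m → arm 2.1 m, τ = 144.1 × 2.1 = 302.6 N·m clockwise.
Net moment of the loads = 1878 N·m clockwise.
The upward force F acts at the right end, arm 2.72 m, giving F × 2.72 counterclockwise.
Balancing moments: F × 2.72 = 1878, giving F = 1878 / 2.72 = 690 N.

F ≈ 690 N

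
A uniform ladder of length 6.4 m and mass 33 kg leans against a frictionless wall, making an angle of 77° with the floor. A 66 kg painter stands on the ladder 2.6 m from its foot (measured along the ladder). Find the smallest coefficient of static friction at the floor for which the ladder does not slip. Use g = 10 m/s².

μ_min ≈ 0.101

Choose the foot of the ladder as the axis so the floor normal and friction both act there and drop out.
Ladder weight 33×10 = 330 N acts at 3.2 m along the ladder; its horizontal arm is 3.2·cos77° = 0.7198 m → τ = 237.5 N·m clockwise.
Painter: 66×10 = 660 N at 2.6 m → arm 0.5849 m → τ = 386 N·m clockwise.
Wall normal N acts horizontally at the top; its moment arm is the height L sinθ = 6.4·sin77° = 6.236 m, counterclockwise.
For rotational equilibrium, N × 6.236 = 623.5, so N = 99.98 N.
ΣFx = 0 ⇒ f = N_wall = 99.98 N. ΣFy = 0 ⇒ N_floor = 990 N.
μ_min = f / N_floor = 99.98 / 990 = 0.101.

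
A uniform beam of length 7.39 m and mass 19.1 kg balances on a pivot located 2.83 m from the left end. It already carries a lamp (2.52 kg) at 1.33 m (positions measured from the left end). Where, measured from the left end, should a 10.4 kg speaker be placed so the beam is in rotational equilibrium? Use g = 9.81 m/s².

Take moments about the pivot (at 2.83 m from the left end).
Beam weight: 19.1 × 9.81 = 187.4 N down at 3.695 m → arm 0.865 m, τ = 187.4 × 0.865 = 162.1 N·m clockwise.
Lamp: 2.52 × 9.81 = 24.72 N down at 1.33 m → arm 1.5 m, τ = 24.72 × 1.5 = 37.08 N·m counterclockwise.
Net moment of existing loads = 125 N·m clockwise.
The speaker weighs 10.4 × 9.81 = 102 N and must supply an equal counterclockwise moment, so its lever arm about the pivot is 125 / 102 = 1.23 m.
That puts it at 2.83 − 1.23 = 1.6 m from the left end.

x ≈ 1.6 m from the left end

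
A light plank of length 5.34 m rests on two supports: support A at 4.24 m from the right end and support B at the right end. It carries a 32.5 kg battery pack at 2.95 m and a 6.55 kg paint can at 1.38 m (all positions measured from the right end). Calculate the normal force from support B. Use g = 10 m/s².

R_B ≈ 143 N

Taking torques about support A:
Battery pack: 32.5 × 10 = 325 N down at 2.95 m → arm 1.29 m, τ = 325 × 1.29 = 419.2 N·m clockwise.
Paint can: 6.55 × 10 = 65.5 N down at 1.38 m → arm 2.86 m, τ = 65.5 × 2.86 = 187.3 N·m clockwise.
Net load moment about support A = 606.5 N·m clockwise.
Reaction R at support B is upward at 0 m, arm 4.24 m → moment R × 4.24 counterclockwise.
For rotational equilibrium, R × 4.24 = 606.5, so R = 143 N.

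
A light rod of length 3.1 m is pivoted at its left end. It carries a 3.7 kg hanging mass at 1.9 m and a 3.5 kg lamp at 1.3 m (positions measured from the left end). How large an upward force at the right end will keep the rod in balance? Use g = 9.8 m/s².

Sum moments about the left end (the unknown pivot reaction has zero arm there).
Hanging mass: 3.7 × 9.8 = 36.26 N down at 1.9 m → arm 1.9 m, τ = 36.26 × 1.9 = 68.89 N·m clockwise.
Lamp: 3.5 × 9.8 = 34.3 N down at 1.3 m → arm 1.3 m, τ = 34.3 × 1.3 = 44.59 N·m clockwise.
Net moment of the loads = 113.5 N·m clockwise.
The upward force F acts at the right end, arm 3.1 m, giving F × 3.1 counterclockwise.
Balancing moments: F × 3.1 = 113.5, giving F = 113.5 / 3.1 = 36.6 N.

F ≈ 36.6 N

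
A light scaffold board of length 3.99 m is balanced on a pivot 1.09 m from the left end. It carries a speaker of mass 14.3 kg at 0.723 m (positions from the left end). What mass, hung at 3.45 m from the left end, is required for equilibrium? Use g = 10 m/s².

About the pivot (at 1.09 m from the left end):
Speaker: 14.3 × 10 = 143 N down at 0.723 m → arm 0.367 m, τ = 143 × 0.367 = 52.48 N·m counterclockwise.
Net moment of known loads = 52.48 N·m counterclockwise.
An unknown mass m at 3.45 m has arm 2.36 m; its moment is m·g·2.36 clockwise.
Setting net torque to zero: m × 10 × 2.36 = 52.48 → m = 52.48 / (10 × 2.36) = 2.22 kg.

m ≈ 2.22 kg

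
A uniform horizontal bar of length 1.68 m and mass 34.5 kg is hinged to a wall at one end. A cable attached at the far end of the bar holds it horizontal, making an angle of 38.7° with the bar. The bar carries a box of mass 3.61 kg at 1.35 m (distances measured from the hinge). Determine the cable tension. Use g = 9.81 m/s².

T ≈ 316 N

Choose the hinge as the axis so the unknown hinge reaction has zero arm there.
Beam weight: 34.5 × 9.81 = 338.4 N down at 0.84 m → arm 0.84 m, τ = 338.4 × 0.84 = 284.3 N·m clockwise.
Box: 3.61 × 9.81 = 35.41 N down at 1.35 m → arm 1.35 m, τ = 35.41 × 1.35 = 47.8 N·m clockwise.
Total clockwise load moment = 332.1 N·m.
The cable tension T acts at 1.68 m; only its component perpendicular to the bar, T sinθ, produces torque. sin 38.7° = 0.6252.
Balancing moments: T × 1.68 × 0.6252 = 332.1, giving T = 332.1 / 1.05 = 316 N.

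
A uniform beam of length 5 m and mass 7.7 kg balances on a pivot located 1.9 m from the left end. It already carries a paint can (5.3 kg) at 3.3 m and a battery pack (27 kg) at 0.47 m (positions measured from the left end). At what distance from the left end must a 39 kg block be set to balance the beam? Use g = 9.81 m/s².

x ≈ 2.58 m from the left end

Take moments about the pivot (at 1.9 m from the left end).
Beam weight: 7.7 × 9.81 = 75.54 N down at 2.5 m → arm 0.6 m, τ = 75.54 × 0.6 = 45.32 N·m clockwise.
Paint can: 5.3 × 9.81 = 51.99 N down at 3.3 m → arm 1.4 m, τ = 51.99 × 1.4 = 72.79 N·m clockwise.
Battery pack: 27 × 9.81 = 264.9 N down at 0.47 m → arm 1.43 m, τ = 264.9 × 1.43 = 378.8 N·m counterclockwise.
Net moment of existing loads = 260.7 N·m counterclockwise.
The block weighs 39 × 9.81 = 382.6 N and must supply an equal clockwise moment, so its lever arm about the pivot is 260.7 / 382.6 = 0.681 m.
That puts it at 1.9 + 0.681 = 2.58 m from the left end.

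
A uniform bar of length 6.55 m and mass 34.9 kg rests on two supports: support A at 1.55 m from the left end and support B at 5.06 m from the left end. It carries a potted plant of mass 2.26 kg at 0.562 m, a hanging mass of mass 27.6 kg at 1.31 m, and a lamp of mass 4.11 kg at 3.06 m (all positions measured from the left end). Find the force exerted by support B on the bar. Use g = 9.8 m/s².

Take moments about support A.
Beam weight: 34.9 × 9.8 = 342 N down at 3.275 m → arm 1.725 m, τ = 342 × 1.725 = 590 N·m clockwise.
Potted plant: 2.26 × 9.8 = 22.15 N down at 0.562 m → arm 0.988 m, τ = 22.15 × 0.988 = 21.88 N·m counterclockwise.
Hanging mass: 27.6 × 9.8 = 270.5 N down at 1.31 m → arm 0.24 m, τ = 270.5 × 0.24 = 64.92 N·m counterclockwise.
Lamp: 4.11 × 9.8 = 40.28 N down at 3.06 m → arm 1.51 m, τ = 40.28 × 1.51 = 60.82 N·m clockwise.
Net load moment about support A = 564 N·m clockwise.
Reaction R at support B is upward at 5.06 m, arm 3.51 m → moment R × 3.51 counterclockwise.
For rotational equilibrium, R × 3.51 = 564, so R = 161 N.

R_B ≈ 161 N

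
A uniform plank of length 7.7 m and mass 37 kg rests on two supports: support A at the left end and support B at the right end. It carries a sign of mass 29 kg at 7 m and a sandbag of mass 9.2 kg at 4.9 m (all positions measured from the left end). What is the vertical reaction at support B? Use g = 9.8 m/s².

Take moments about support A.
Beam weight: 37 × 9.8 = 362.6 N down at 3.85 m → arm 3.85 m, τ = 362.6 × 3.85 = 1396 N·m clockwise.
Sign: 29 × 9.8 = 284.2 N down at 7 m → arm 7 m, τ = 284.2 × 7 = 1989 N·m clockwise.
Sandbag: 9.2 × 9.8 = 90.16 N down at 4.9 m → arm 4.9 m, τ = 90.16 × 4.9 = 441.8 N·m clockwise.
Net load moment about support A = 3827 N·m clockwise.
Reaction R at support B is upward at 7.7 m, arm 7.7 m → moment R × 7.7 counterclockwise.
For rotational equilibrium, R × 7.7 = 3827, so R = 497 N.

R_B ≈ 497 N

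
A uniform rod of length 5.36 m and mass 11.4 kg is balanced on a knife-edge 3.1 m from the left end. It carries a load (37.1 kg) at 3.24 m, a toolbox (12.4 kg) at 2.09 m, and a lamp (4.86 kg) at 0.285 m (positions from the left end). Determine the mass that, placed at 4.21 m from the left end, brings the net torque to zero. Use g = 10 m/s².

Choose the knife-edge (at 3.1 m from the left end) as the axis so the support reaction has zero arm there.
Beam weight: 11.4 × 10 = 114 N down at 2.68 m → arm 0.42 m, τ = 114 × 0.42 = 47.88 N·m counterclockwise.
Load: 37.1 × 10 = 371 N down at 3.24 m → arm 0.14 m, τ = 371 × 0.14 = 51.94 N·m clockwise.
Toolbox: 12.4 × 10 = 124 N down at 2.09 m → arm 1.01 m, τ = 124 × 1.01 = 125.2 N·m counterclockwise.
Lamp: 4.86 × 10 = 48.6 N down at 0.285 m → arm 2.815 m, τ = 48.6 × 2.815 = 136.8 N·m counterclockwise.
Net moment of known loads = 257.9 N·m counterclockwise.
An unknown mass m at 4.21 m has arm 1.11 m; its moment is m·g·1.11 clockwise.
Balancing moments: m × 10 × 1.11 = 257.9, giving m = 257.9 / (10 × 1.11) = 23.2 kg.

m ≈ 23.2 kg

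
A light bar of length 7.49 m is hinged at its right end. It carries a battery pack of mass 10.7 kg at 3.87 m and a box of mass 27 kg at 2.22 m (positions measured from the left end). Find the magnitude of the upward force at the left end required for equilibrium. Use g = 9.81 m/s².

F ≈ 237 N

Take moments about the right end.
Battery pack: 10.7 × 9.81 = 105 N down at 3.87 m → arm 3.62 m, τ = 105 × 3.62 = 380.1 N·m counterclockwise.
Box: 27 × 9.81 = 264.9 N down at 2.22 m → arm 5.27 m, τ = 264.9 × 5.27 = 1396 N·m counterclockwise.
Net moment of the loads = 1776 N·m counterclockwise.
The upward force F acts at the left end, arm 7.49 m, giving F × 7.49 clockwise.
Setting net torque to zero: F × 7.49 = 1776 → F = 1776 / 7.49 = 237 N.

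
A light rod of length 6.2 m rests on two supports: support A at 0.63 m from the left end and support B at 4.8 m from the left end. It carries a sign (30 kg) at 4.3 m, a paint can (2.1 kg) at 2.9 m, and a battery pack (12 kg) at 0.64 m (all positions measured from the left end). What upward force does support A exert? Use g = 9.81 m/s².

Sum moments about support B (its reaction then has zero moment arm).
Sign: 30 × 9.81 = 294.3 N down at 4.3 m → arm 0.5 m, τ = 294.3 × 0.5 = 147.2 N·m counterclockwise.
Paint can: 2.1 × 9.81 = 20.6 N down at 2.9 m → arm 1.9 m, τ = 20.6 × 1.9 = 39.14 N·m counterclockwise.
Battery pack: 12 × 9.81 = 117.7 N down at 0.64 m → arm 4.16 m, τ = 117.7 × 4.16 = 489.6 N·m counterclockwise.
Net load moment about support B = 675.9 N·m counterclockwise.
Reaction R at support A is upward at 0.63 m, arm 4.17 m → moment R × 4.17 clockwise.
For rotational equilibrium, R × 4.17 = 675.9, so R = 162 N.

R_A ≈ 162 N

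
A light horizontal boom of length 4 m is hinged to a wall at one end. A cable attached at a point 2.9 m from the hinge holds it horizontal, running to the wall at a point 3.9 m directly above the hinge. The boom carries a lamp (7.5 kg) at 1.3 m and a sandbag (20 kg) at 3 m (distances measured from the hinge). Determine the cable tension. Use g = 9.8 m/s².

Choose the hinge as the axis so the unknown hinge reaction has zero arm there.
Lamp: 7.5 × 9.8 = 73.5 N down at 1.3 m → arm 1.3 m, τ = 73.5 × 1.3 = 95.55 N·m clockwise.
Sandbag: 20 × 9.8 = 196 N down at 3 m → arm 3 m, τ = 196 × 3 = 588 N·m clockwise.
Total clockwise load moment = 683.5 N·m.
The cable tension T acts at 2.9 m; only its component perpendicular to the boom, T sinθ, produces torque. sinθ = h/√(h²+d²) = 3.9/√(3.9²+2.9²) = 0.8025.
Setting net torque to zero: T × 2.9 × 0.8025 = 683.5 → T = 683.5 / 2.327 = 294 N.

T ≈ 294 N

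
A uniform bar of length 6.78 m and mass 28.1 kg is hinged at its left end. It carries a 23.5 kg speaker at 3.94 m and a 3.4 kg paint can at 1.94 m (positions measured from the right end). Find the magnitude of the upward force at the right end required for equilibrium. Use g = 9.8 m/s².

About the left end:
Beam weight: 28.1 × 9.8 = 275.4 N down at 3.39 m → arm 3.39 m, τ = 275.4 × 3.39 = 933.6 N·m clockwise.
Speaker: 23.5 × 9.8 = 230.3 N down at 3.94 m → arm 2.84 m, τ = 230.3 × 2.84 = 654.1 N·m clockwise.
Paint can: 3.4 × 9.8 = 33.32 N down at 1.94 m → arm 4.84 m, τ = 33.32 × 4.84 = 161.3 N·m clockwise.
Net moment of the loads = 1749 N·m clockwise.
The upward force F acts at the right end, arm 6.78 m, giving F × 6.78 counterclockwise.
Balancing moments: F × 6.78 = 1749, giving F = 1749 / 6.78 = 258 N.

F ≈ 258 N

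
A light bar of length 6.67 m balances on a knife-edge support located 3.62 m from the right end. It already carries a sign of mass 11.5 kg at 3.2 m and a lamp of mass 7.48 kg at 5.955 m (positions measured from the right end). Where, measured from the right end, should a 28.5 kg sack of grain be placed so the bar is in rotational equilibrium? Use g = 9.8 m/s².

x ≈ 3.18 m from the right end

Choose the knife-edge support (at 3.62 m from the right end) as the axis so the support reaction has zero arm there.
Sign: 11.5 × 9.8 = 112.7 N down at 3.2 m → arm 0.42 m, τ = 112.7 × 0.42 = 47.33 N·m clockwise.
Lamp: 7.48 × 9.8 = 73.3 N down at 5.955 m → arm 2.335 m, τ = 73.3 × 2.335 = 171.2 N·m counterclockwise.
Net moment of existing loads = 123.9 N·m counterclockwise.
The sack of grain weighs 28.5 × 9.8 = 279.3 N and must supply an equal clockwise moment, so its lever arm about the knife-edge support is 123.9 / 279.3 = 0.444 m.
That puts it at 3.62 − 0.444 = 3.18 m from the right end.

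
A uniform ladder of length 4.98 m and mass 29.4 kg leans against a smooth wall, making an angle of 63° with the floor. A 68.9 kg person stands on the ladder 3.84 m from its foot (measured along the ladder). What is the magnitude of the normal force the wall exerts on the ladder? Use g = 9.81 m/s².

N_wall ≈ 339 N

About the foot of the ladder:
Ladder weight 29.4×9.81 = 288.4 N acts at 2.49 m along the ladder; its horizontal arm is 2.49·cos63° = 1.13 m → τ = 325.9 N·m clockwise.
Person: 68.9×9.81 = 675.9 N at 3.84 m → arm 1.743 m → τ = 1178 N·m clockwise.
Wall normal N acts horizontally at the top; its moment arm is the height L sinθ = 4.98·sin63° = 4.437 m, counterclockwise.
Στ = 0 ⇒ N × 4.437 = 1504 ⇒ N = 339 N.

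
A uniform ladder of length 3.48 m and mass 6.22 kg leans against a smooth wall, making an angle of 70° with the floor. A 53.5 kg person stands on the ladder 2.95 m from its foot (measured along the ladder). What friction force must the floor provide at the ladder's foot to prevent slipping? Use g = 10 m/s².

f ≈ 176 N

Choose the foot of the ladder as the axis so the floor normal and friction both act there and drop out.
Ladder weight 6.22×10 = 62.2 N acts at 1.74 m along the ladder; its horizontal arm is 1.74·cos70° = 0.5951 m → τ = 37.02 N·m clockwise.
Person: 53.5×10 = 535 N at 2.95 m → arm 1.009 m → τ = 539.8 N·m clockwise.
Wall normal N acts horizontally at the top; its moment arm is the height L sinθ = 3.48·sin70° = 3.27 m, counterclockwise.
Στ = 0 ⇒ N × 3.27 = 576.8 ⇒ N = 176 N.
ΣFx = 0: friction at the foot balances the wall's push, so f = N_wall = 176 N.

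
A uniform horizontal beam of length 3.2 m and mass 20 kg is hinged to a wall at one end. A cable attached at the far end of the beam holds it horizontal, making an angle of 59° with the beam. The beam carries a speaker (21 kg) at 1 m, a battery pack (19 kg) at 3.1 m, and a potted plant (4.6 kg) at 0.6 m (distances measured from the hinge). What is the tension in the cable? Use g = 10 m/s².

T ≈ 418 N

About the hinge:
Beam weight: 20 × 10 = 200 N down at 1.6 m → arm 1.6 m, τ = 200 × 1.6 = 320 N·m clockwise.
Speaker: 21 × 10 = 210 N down at 1 m → arm 1 m, τ = 210 × 1 = 210 N·m clockwise.
Battery pack: 19 × 10 = 190 N down at 3.1 m → arm 3.1 m, τ = 190 × 3.1 = 589 N·m clockwise.
Potted plant: 4.6 × 10 = 46 N down at 0.6 m → arm 0.6 m, τ = 46 × 0.6 = 27.6 N·m clockwise.
Total clockwise load moment = 1147 N·m.
The cable tension T acts at 3.2 m; only its component perpendicular to the beam, T sinθ, produces torque. sin 59° = 0.8572.
Στ = 0 ⇒ T × 3.2 × 0.8572 = 1147 ⇒ T = 1147 / 2.743 = 418 N.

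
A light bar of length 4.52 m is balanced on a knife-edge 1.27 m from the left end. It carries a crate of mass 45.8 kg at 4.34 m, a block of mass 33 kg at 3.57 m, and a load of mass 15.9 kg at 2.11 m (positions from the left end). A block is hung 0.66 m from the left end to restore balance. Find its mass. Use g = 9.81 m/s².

Taking torques about the knife-edge (at 1.27 m from the left end):
Crate: 45.8 × 9.81 = 449.3 N down at 4.34 m → arm 3.07 m, τ = 449.3 × 3.07 = 1379 N·m clockwise.
Block: 33 × 9.81 = 323.7 N down at 3.57 m → arm 2.3 m, τ = 323.7 × 2.3 = 744.5 N·m clockwise.
Load: 15.9 × 9.81 = 156 N down at 2.11 m → arm 0.84 m, τ = 156 × 0.84 = 131 N·m clockwise.
Net moment of known loads = 2254 N·m clockwise.
An unknown mass m at 0.66 m has arm 0.61 m; its moment is m·g·0.61 counterclockwise.
Balancing moments: m × 9.81 × 0.61 = 2254, giving m = 2254 / (9.81 × 0.61) = 377 kg.

m ≈ 377 kg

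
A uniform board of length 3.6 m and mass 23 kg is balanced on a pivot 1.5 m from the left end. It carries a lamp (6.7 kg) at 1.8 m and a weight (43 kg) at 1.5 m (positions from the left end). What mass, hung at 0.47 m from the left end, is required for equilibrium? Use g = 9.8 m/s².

m ≈ 8.65 kg

Take moments about the pivot (at 1.5 m from the left end).
Beam weight: 23 × 9.8 = 225.4 N down at 1.8 m → arm 0.3 m, τ = 225.4 × 0.3 = 67.62 N·m clockwise.
Lamp: 6.7 × 9.8 = 65.66 N down at 1.8 m → arm 0.3 m, τ = 65.66 × 0.3 = 19.7 N·m clockwise.
Weight: acts at the pivot, moment arm 0 → no torque.
Net moment of known loads = 87.32 N·m clockwise.
An unknown mass m at 0.47 m has arm 1.03 m; its moment is m·g·1.03 counterclockwise.
Balancing moments: m × 9.8 × 1.03 = 87.32, giving m = 87.32 / (9.8 × 1.03) = 8.65 kg.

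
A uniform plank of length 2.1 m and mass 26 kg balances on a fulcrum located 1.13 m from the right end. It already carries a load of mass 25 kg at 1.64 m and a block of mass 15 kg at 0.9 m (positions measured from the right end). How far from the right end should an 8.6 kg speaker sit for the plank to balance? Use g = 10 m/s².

x ≈ 0.29 m from the right end

Sum moments about the fulcrum (at 1.13 m from the right end) (the support reaction has zero arm there).
Beam weight: 26 × 10 = 260 N down at 1.05 m → arm 0.08 m, τ = 260 × 0.08 = 20.8 N·m clockwise.
Load: 25 × 10 = 250 N down at 1.64 m → arm 0.51 m, τ = 250 × 0.51 = 127.5 N·m counterclockwise.
Block: 15 × 10 = 150 N down at 0.9 m → arm 0.23 m, τ = 150 × 0.23 = 34.5 N·m clockwise.
Net moment of existing loads = 72.2 N·m counterclockwise.
The speaker weighs 8.6 × 10 = 86 N and must supply an equal clockwise moment, so its lever arm about the fulcrum is 72.2 / 86 = 0.84 m.
That puts it at 1.13 − 0.84 = 0.29 m from the right end.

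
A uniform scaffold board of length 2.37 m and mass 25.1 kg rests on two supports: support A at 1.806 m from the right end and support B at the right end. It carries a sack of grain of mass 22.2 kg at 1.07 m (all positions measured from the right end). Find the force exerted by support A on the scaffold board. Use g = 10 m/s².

R_A ≈ 296 N

Take moments about support B.
Beam weight: 25.1 × 10 = 251 N down at 1.185 m → arm 1.185 m, τ = 251 × 1.185 = 297.4 N·m counterclockwise.
Sack of grain: 22.2 × 10 = 222 N down at 1.07 m → arm 1.07 m, τ = 222 × 1.07 = 237.5 N·m counterclockwise.
Net load moment about support B = 534.9 N·m counterclockwise.
Reaction R at support A is upward at 1.806 m, arm 1.806 m → moment R × 1.806 clockwise.
Setting net torque to zero: R × 1.806 = 534.9 → R = 296 N.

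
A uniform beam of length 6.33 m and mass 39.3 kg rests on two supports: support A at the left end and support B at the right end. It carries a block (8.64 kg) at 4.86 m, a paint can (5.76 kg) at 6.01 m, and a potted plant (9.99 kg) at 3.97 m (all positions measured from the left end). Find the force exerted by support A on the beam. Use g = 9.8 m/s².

Take moments about support B.
Beam weight: 39.3 × 9.8 = 385.1 N down at 3.165 m → arm 3.165 m, τ = 385.1 × 3.165 = 1219 N·m counterclockwise.
Block: 8.64 × 9.8 = 84.67 N down at 4.86 m → arm 1.47 m, τ = 84.67 × 1.47 = 124.5 N·m counterclockwise.
Paint can: 5.76 × 9.8 = 56.45 N down at 6.01 m → arm 0.32 m, τ = 56.45 × 0.32 = 18.06 N·m counterclockwise.
Potted plant: 9.99 × 9.8 = 97.9 N down at 3.97 m → arm 2.36 m, τ = 97.9 × 2.36 = 231 N·m counterclockwise.
Net load moment about support B = 1593 N·m counterclockwise.
Reaction R at support A is upward at 0 m, arm 6.33 m → moment R × 6.33 clockwise.
Setting net torque to zero: R × 6.33 = 1593 → R = 252 N.

R_A ≈ 252 N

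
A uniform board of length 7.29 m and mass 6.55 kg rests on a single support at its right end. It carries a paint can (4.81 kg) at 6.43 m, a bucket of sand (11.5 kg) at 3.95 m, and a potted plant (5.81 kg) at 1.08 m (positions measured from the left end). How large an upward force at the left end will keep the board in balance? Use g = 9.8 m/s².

Choose the right end as the axis so the unknown pivot reaction has zero arm there.
Beam weight: 6.55 × 9.8 = 64.19 N down at 3.645 m → arm 3.645 m, τ = 64.19 × 3.645 = 234 N·m counterclockwise.
Paint can: 4.81 × 9.8 = 47.14 N down at 6.43 m → arm 0.86 m, τ = 47.14 × 0.86 = 40.54 N·m counterclockwise.
Bucket of sand: 11.5 × 9.8 = 112.7 N down at 3.95 m → arm 3.34 m, τ = 112.7 × 3.34 = 376.4 N·m counterclockwise.
Potted plant: 5.81 × 9.8 = 56.94 N down at 1.08 m → arm 6.21 m, τ = 56.94 × 6.21 = 353.6 N·m counterclockwise.
Net moment of the loads = 1005 N·m counterclockwise.
The upward force F acts at the left end, arm 7.29 m, giving F × 7.29 clockwise.
Στ = 0 ⇒ F × 7.29 = 1005 ⇒ F = 1005 / 7.29 = 138 N.

F ≈ 138 N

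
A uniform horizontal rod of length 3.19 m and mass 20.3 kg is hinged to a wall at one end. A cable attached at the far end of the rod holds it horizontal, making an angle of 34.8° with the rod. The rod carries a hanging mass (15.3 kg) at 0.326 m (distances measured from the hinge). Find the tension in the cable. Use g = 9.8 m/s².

T ≈ 201 N

Sum moments about the hinge (the unknown hinge reaction has zero arm there).
Beam weight: 20.3 × 9.8 = 198.9 N down at 1.595 m → arm 1.595 m, τ = 198.9 × 1.595 = 317.2 N·m clockwise.
Hanging mass: 15.3 × 9.8 = 149.9 N down at 0.326 m → arm 0.326 m, τ = 149.9 × 0.326 = 48.87 N·m clockwise.
Total clockwise load moment = 366.1 N·m.
The cable tension T acts at 3.19 m; only its component perpendicular to the rod, T sinθ, produces torque. sin 34.8° = 0.5707.
For rotational equilibrium, T × 3.19 × 0.5707 = 366.1, so T = 366.1 / 1.821 = 201 N.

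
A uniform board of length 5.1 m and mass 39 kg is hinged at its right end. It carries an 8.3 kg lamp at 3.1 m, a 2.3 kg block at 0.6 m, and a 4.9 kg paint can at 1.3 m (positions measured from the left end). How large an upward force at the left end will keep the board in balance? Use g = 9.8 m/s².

F ≈ 279 N

Choose the right end as the axis so the unknown pivot reaction has zero arm there.
Beam weight: 39 × 9.8 = 382.2 N down at 2.55 m → arm 2.55 m, τ = 382.2 × 2.55 = 974.6 N·m counterclockwise.
Lamp: 8.3 × 9.8 = 81.34 N down at 3.1 m → arm 2 m, τ = 81.34 × 2 = 162.7 N·m counterclockwise.
Block: 2.3 × 9.8 = 22.54 N down at 0.6 m → arm 4.5 m, τ = 22.54 × 4.5 = 101.4 N·m counterclockwise.
Paint can: 4.9 × 9.8 = 48.02 N down at 1.3 m → arm 3.8 m, τ = 48.02 × 3.8 = 182.5 N·m counterclockwise.
Net moment of the loads = 1421 N·m counterclockwise.
The upward force F acts at the left end, arm 5.1 m, giving F × 5.1 clockwise.
Στ = 0 ⇒ F × 5.1 = 1421 ⇒ F = 1421 / 5.1 = 279 N.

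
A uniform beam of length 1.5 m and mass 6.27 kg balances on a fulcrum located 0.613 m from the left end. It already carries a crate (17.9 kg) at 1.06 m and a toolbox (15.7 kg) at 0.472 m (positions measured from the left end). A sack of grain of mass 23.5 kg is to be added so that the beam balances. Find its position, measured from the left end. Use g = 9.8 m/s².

About the fulcrum (at 0.613 m from the left end):
Beam weight: 6.27 × 9.8 = 61.45 N down at 0.75 m → arm 0.137 m, τ = 61.45 × 0.137 = 8.419 N·m clockwise.
Crate: 17.9 × 9.8 = 175.4 N down at 1.06 m → arm 0.447 m, τ = 175.4 × 0.447 = 78.4 N·m clockwise.
Toolbox: 15.7 × 9.8 = 153.9 N down at 0.472 m → arm 0.141 m, τ = 153.9 × 0.141 = 21.7 N·m counterclockwise.
Net moment of existing loads = 65.12 N·m clockwise.
The sack of grain weighs 23.5 × 9.8 = 230.3 N and must supply an equal counterclockwise moment, so its lever arm about the fulcrum is 65.12 / 230.3 = 0.283 m.
That puts it at 0.613 − 0.283 = 0.33 m from the left end.

x ≈ 0.33 m from the left end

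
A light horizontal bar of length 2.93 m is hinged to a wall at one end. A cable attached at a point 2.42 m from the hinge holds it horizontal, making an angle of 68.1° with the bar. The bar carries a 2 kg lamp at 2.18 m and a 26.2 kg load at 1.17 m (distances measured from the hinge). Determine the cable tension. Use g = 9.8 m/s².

Taking torques about the hinge:
Lamp: 2 × 9.8 = 19.6 N down at 2.18 m → arm 2.18 m, τ = 19.6 × 2.18 = 42.73 N·m clockwise.
Load: 26.2 × 9.8 = 256.8 N down at 1.17 m → arm 1.17 m, τ = 256.8 × 1.17 = 300.5 N·m clockwise.
Total clockwise load moment = 343.2 N·m.
The cable tension T acts at 2.42 m; only its component perpendicular to the bar, T sinθ, produces torque. sin 68.1° = 0.9278.
Balancing moments: T × 2.42 × 0.9278 = 343.2, giving T = 343.2 / 2.245 = 153 N.

T ≈ 153 N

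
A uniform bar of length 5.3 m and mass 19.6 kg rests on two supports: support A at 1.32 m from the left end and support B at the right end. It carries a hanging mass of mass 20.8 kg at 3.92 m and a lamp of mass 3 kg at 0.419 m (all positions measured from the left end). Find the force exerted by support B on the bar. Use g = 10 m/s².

R_B ≈ 195 N

Taking torques about support A:
Beam weight: 19.6 × 10 = 196 N down at 2.65 m → arm 1.33 m, τ = 196 × 1.33 = 260.7 N·m clockwise.
Hanging mass: 20.8 × 10 = 208 N down at 3.92 m → arm 2.6 m, τ = 208 × 2.6 = 540.8 N·m clockwise.
Lamp: 3 × 10 = 30 N down at 0.419 m → arm 0.901 m, τ = 30 × 0.901 = 27.03 N·m counterclockwise.
Net load moment about support A = 774.5 N·m clockwise.
Reaction R at support B is upward at 5.3 m, arm 3.98 m → moment R × 3.98 counterclockwise.
Balancing moments: R × 3.98 = 774.5, giving R = 195 N.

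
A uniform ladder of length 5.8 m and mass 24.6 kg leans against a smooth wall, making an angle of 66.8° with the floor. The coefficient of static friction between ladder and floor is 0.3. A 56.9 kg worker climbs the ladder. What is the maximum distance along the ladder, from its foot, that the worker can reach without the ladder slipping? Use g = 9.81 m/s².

d ≈ 4.56 m

Take moments about the foot of the ladder.
Ladder weight 24.6×9.81 = 241.3 N acts at 2.9 m along the ladder; its horizontal arm is 2.9·cos66.8° = 1.142 m → τ = 275.6 N·m clockwise.
Worker weight 56.9×9.81 = 558.2 N at distance d → arm d·cos66.8° → τ = 558.2·d·0.3939 clockwise.
Wall normal N at the top has arm L sinθ = 5.331 m counterclockwise, so Στ = 0 gives N·5.331 = 275.6 + 219.9·d.
ΣFy = 0 ⇒ N_floor = 799.5 N, so the maximum friction is μ_s·N_floor = 0.3×799.5 = 239.8 N. ΣFx = 0 ⇒ N_wall = f, so at the slipping point N = 239.8 N.
Substituting: 239.8×5.331 = 275.6 + 219.9·d ⇒ d = (1278 − 275.6) / 219.9 = 4.56 m.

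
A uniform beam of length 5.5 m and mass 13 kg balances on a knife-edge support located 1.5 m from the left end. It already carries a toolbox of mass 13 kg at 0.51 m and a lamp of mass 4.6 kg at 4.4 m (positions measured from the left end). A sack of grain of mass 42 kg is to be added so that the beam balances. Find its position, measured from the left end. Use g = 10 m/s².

x ≈ 1.1 m from the left end

Sum moments about the knife-edge support (at 1.5 m from the left end) (the support reaction has zero arm there).
Beam weight: 13 × 10 = 130 N down at 2.75 m → arm 1.25 m, τ = 130 × 1.25 = 162.5 N·m clockwise.
Toolbox: 13 × 10 = 130 N down at 0.51 m → arm 0.99 m, τ = 130 × 0.99 = 128.7 N·m counterclockwise.
Lamp: 4.6 × 10 = 46 N down at 4.4 m → arm 2.9 m, τ = 46 × 2.9 = 133.4 N·m clockwise.
Net moment of existing loads = 167.2 N·m clockwise.
The sack of grain weighs 42 × 10 = 420 N and must supply an equal counterclockwise moment, so its lever arm about the knife-edge support is 167.2 / 420 = 0.398 m.
That puts it at 1.5 − 0.398 = 1.1 m from the left end.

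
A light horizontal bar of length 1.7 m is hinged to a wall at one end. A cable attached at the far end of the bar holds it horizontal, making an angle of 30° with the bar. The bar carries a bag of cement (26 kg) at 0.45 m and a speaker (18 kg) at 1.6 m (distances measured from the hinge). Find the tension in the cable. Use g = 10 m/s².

About the hinge:
Bag of cement: 26 × 10 = 260 N down at 0.45 m → arm 0.45 m, τ = 260 × 0.45 = 117 N·m clockwise.
Speaker: 18 × 10 = 180 N down at 1.6 m → arm 1.6 m, τ = 180 × 1.6 = 288 N·m clockwise.
Total clockwise load moment = 405 N·m.
The cable tension T acts at 1.7 m; only its component perpendicular to the bar, T sinθ, produces torque. sin 30° = 0.5.
For rotational equilibrium, T × 1.7 × 0.5 = 405, so T = 405 / 0.85 = 476 N.

T ≈ 476 N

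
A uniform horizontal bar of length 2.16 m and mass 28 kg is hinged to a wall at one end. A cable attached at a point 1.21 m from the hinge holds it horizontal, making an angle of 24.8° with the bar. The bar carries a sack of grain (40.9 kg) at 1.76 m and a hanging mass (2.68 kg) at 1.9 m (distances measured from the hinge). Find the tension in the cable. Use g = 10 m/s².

Take moments about the hinge.
Beam weight: 28 × 10 = 280 N down at 1.08 m → arm 1.08 m, τ = 280 × 1.08 = 302.4 N·m clockwise.
Sack of grain: 40.9 × 10 = 409 N down at 1.76 m → arm 1.76 m, τ = 409 × 1.76 = 719.8 N·m clockwise.
Hanging mass: 2.68 × 10 = 26.8 N down at 1.9 m → arm 1.9 m, τ = 26.8 × 1.9 = 50.92 N·m clockwise.
Total clockwise load moment = 1073 N·m.
The cable tension T acts at 1.21 m; only its component perpendicular to the bar, T sinθ, produces torque. sin 24.8° = 0.4195.
Στ = 0 ⇒ T × 1.21 × 0.4195 = 1073 ⇒ T = 1073 / 0.5076 = 2110 N.

T ≈ 2110 N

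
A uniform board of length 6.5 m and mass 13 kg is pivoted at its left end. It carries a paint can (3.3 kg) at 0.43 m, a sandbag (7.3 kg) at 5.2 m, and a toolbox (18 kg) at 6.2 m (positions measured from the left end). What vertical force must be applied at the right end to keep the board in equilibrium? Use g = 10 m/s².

F ≈ 297 N

Take moments about the left end.
Beam weight: 13 × 10 = 130 N down at 3.25 m → arm 3.25 m, τ = 130 × 3.25 = 422.5 N·m clockwise.
Paint can: 3.3 × 10 = 33 N down at 0.43 m → arm 0.43 m, τ = 33 × 0.43 = 14.19 N·m clockwise.
Sandbag: 7.3 × 10 = 73 N down at 5.2 m → arm 5.2 m, τ = 73 × 5.2 = 379.6 N·m clockwise.
Toolbox: 18 × 10 = 180 N down at 6.2 m → arm 6.2 m, τ = 180 × 6.2 = 1116 N·m clockwise.
Net moment of the loads = 1932 N·m clockwise.
The upward force F acts at the right end, arm 6.5 m, giving F × 6.5 counterclockwise.
Balancing moments: F × 6.5 = 1932, giving F = 1932 / 6.5 = 297 N.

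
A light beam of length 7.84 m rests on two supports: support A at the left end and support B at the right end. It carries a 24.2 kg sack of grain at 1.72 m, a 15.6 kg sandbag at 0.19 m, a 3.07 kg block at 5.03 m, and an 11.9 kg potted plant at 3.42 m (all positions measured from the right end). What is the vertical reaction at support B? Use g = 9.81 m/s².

Take moments about support A.
Sack of grain: 24.2 × 9.81 = 237.4 N down at 1.72 m → arm 6.12 m, τ = 237.4 × 6.12 = 1453 N·m clockwise.
Sandbag: 15.6 × 9.81 = 153 N down at 0.19 m → arm 7.65 m, τ = 153 × 7.65 = 1170 N·m clockwise.
Block: 3.07 × 9.81 = 30.12 N down at 5.03 m → arm 2.81 m, τ = 30.12 × 2.81 = 84.64 N·m clockwise.
Potted plant: 11.9 × 9.81 = 116.7 N down at 3.42 m → arm 4.42 m, τ = 116.7 × 4.42 = 515.8 N·m clockwise.
Net load moment about support A = 3223 N·m clockwise.
Reaction R at support B is upward at 0 m, arm 7.84 m → moment R × 7.84 counterclockwise.
For rotational equilibrium, R × 7.84 = 3223, so R = 411 N.

R_B ≈ 411 N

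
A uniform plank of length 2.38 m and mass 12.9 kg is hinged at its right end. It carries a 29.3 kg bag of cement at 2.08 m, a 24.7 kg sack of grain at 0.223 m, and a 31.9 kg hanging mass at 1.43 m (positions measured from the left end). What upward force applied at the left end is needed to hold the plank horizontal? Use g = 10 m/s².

F ≈ 453 N

About the right end:
Beam weight: 12.9 × 10 = 129 N down at 1.19 m → arm 1.19 m, τ = 129 × 1.19 = 153.5 N·m counterclockwise.
Bag of cement: 29.3 × 10 = 293 N down at 2.08 m → arm 0.3 m, τ = 293 × 0.3 = 87.9 N·m counterclockwise.
Sack of grain: 24.7 × 10 = 247 N down at 0.223 m → arm 2.157 m, τ = 247 × 2.157 = 532.8 N·m counterclockwise.
Hanging mass: 31.9 × 10 = 319 N down at 1.43 m → arm 0.95 m, τ = 319 × 0.95 = 303.1 N·m counterclockwise.
Net moment of the loads = 1077 N·m counterclockwise.
The upward force F acts at the left end, arm 2.38 m, giving F × 2.38 clockwise.
Balancing moments: F × 2.38 = 1077, giving F = 1077 / 2.38 = 453 N.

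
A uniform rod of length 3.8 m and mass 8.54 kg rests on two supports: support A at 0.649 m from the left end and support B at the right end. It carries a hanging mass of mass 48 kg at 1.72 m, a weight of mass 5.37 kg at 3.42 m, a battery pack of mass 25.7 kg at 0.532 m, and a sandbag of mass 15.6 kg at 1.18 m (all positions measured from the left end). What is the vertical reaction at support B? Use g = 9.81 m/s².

Taking torques about support A:
Beam weight: 8.54 × 9.81 = 83.78 N down at 1.9 m → arm 1.251 m, τ = 83.78 × 1.251 = 104.8 N·m clockwise.
Hanging mass: 48 × 9.81 = 470.9 N down at 1.72 m → arm 1.071 m, τ = 470.9 × 1.071 = 504.3 N·m clockwise.
Weight: 5.37 × 9.81 = 52.68 N down at 3.42 m → arm 2.771 m, τ = 52.68 × 2.771 = 146 N·m clockwise.
Battery pack: 25.7 × 9.81 = 252.1 N down at 0.532 m → arm 0.117 m, τ = 252.1 × 0.117 = 29.5 N·m counterclockwise.
Sandbag: 15.6 × 9.81 = 153 N down at 1.18 m → arm 0.531 m, τ = 153 × 0.531 = 81.24 N·m clockwise.
Net load moment about support A = 806.8 N·m clockwise.
Reaction R at support B is upward at 3.8 m, arm 3.151 m → moment R × 3.151 counterclockwise.
Setting net torque to zero: R × 3.151 = 806.8 → R = 256 N.

R_B ≈ 256 N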